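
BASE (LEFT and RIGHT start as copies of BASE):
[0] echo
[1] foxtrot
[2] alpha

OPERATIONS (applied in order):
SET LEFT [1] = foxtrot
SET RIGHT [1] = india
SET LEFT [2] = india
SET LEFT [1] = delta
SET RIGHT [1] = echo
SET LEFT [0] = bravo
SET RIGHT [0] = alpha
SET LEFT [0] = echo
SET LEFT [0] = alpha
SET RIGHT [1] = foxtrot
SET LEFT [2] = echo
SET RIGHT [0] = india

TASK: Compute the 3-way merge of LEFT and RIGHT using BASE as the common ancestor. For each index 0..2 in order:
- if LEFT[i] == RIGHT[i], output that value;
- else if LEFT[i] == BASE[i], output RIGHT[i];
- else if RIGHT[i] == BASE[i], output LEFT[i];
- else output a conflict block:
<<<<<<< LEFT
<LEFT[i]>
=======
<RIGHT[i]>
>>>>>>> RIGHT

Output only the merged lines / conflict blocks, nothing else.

Answer: <<<<<<< LEFT
alpha
=======
india
>>>>>>> RIGHT
delta
echo

Derivation:
Final LEFT:  [alpha, delta, echo]
Final RIGHT: [india, foxtrot, alpha]
i=0: BASE=echo L=alpha R=india all differ -> CONFLICT
i=1: L=delta, R=foxtrot=BASE -> take LEFT -> delta
i=2: L=echo, R=alpha=BASE -> take LEFT -> echo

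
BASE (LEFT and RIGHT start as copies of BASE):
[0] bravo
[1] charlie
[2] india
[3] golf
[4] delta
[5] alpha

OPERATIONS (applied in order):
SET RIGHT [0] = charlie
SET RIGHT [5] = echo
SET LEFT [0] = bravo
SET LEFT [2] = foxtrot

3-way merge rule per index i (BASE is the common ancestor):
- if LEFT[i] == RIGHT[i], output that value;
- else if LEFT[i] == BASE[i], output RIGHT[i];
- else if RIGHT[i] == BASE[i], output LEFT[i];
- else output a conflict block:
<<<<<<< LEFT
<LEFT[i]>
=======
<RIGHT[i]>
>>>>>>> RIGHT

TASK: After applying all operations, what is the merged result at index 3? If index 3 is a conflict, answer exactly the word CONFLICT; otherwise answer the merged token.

Final LEFT:  [bravo, charlie, foxtrot, golf, delta, alpha]
Final RIGHT: [charlie, charlie, india, golf, delta, echo]
i=0: L=bravo=BASE, R=charlie -> take RIGHT -> charlie
i=1: L=charlie R=charlie -> agree -> charlie
i=2: L=foxtrot, R=india=BASE -> take LEFT -> foxtrot
i=3: L=golf R=golf -> agree -> golf
i=4: L=delta R=delta -> agree -> delta
i=5: L=alpha=BASE, R=echo -> take RIGHT -> echo
Index 3 -> golf

Answer: golf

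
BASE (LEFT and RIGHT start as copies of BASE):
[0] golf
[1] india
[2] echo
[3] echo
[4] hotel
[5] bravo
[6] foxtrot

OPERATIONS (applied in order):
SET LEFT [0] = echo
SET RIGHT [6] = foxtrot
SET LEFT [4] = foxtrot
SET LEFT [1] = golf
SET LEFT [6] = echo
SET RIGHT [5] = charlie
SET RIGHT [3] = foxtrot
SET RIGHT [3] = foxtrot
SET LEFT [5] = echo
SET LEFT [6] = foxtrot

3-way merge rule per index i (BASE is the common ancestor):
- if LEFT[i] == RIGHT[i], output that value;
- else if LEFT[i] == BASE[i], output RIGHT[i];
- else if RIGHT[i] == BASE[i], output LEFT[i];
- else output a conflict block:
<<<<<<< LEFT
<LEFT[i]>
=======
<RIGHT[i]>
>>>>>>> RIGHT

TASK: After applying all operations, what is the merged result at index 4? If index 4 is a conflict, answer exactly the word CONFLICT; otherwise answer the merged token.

Final LEFT:  [echo, golf, echo, echo, foxtrot, echo, foxtrot]
Final RIGHT: [golf, india, echo, foxtrot, hotel, charlie, foxtrot]
i=0: L=echo, R=golf=BASE -> take LEFT -> echo
i=1: L=golf, R=india=BASE -> take LEFT -> golf
i=2: L=echo R=echo -> agree -> echo
i=3: L=echo=BASE, R=foxtrot -> take RIGHT -> foxtrot
i=4: L=foxtrot, R=hotel=BASE -> take LEFT -> foxtrot
i=5: BASE=bravo L=echo R=charlie all differ -> CONFLICT
i=6: L=foxtrot R=foxtrot -> agree -> foxtrot
Index 4 -> foxtrot

Answer: foxtrot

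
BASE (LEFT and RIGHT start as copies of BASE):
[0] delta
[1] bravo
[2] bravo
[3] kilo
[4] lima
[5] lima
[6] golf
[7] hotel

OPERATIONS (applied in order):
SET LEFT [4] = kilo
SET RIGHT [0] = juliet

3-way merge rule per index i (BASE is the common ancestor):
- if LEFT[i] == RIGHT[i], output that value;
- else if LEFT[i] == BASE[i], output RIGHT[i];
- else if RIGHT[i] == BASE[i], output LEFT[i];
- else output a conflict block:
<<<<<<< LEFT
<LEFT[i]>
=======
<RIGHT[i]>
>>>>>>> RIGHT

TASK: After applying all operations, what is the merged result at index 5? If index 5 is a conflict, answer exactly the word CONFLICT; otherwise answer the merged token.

Final LEFT:  [delta, bravo, bravo, kilo, kilo, lima, golf, hotel]
Final RIGHT: [juliet, bravo, bravo, kilo, lima, lima, golf, hotel]
i=0: L=delta=BASE, R=juliet -> take RIGHT -> juliet
i=1: L=bravo R=bravo -> agree -> bravo
i=2: L=bravo R=bravo -> agree -> bravo
i=3: L=kilo R=kilo -> agree -> kilo
i=4: L=kilo, R=lima=BASE -> take LEFT -> kilo
i=5: L=lima R=lima -> agree -> lima
i=6: L=golf R=golf -> agree -> golf
i=7: L=hotel R=hotel -> agree -> hotel
Index 5 -> lima

Answer: lima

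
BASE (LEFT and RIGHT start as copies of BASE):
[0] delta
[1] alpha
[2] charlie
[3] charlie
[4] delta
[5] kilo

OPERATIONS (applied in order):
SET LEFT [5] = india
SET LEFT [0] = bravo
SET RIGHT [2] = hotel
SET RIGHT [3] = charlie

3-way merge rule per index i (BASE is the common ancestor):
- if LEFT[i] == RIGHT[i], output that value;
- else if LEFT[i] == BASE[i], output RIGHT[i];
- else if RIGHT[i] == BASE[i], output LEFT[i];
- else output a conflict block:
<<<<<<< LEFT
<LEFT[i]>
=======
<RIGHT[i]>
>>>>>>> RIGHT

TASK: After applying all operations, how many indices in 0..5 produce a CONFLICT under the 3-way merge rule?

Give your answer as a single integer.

Final LEFT:  [bravo, alpha, charlie, charlie, delta, india]
Final RIGHT: [delta, alpha, hotel, charlie, delta, kilo]
i=0: L=bravo, R=delta=BASE -> take LEFT -> bravo
i=1: L=alpha R=alpha -> agree -> alpha
i=2: L=charlie=BASE, R=hotel -> take RIGHT -> hotel
i=3: L=charlie R=charlie -> agree -> charlie
i=4: L=delta R=delta -> agree -> delta
i=5: L=india, R=kilo=BASE -> take LEFT -> india
Conflict count: 0

Answer: 0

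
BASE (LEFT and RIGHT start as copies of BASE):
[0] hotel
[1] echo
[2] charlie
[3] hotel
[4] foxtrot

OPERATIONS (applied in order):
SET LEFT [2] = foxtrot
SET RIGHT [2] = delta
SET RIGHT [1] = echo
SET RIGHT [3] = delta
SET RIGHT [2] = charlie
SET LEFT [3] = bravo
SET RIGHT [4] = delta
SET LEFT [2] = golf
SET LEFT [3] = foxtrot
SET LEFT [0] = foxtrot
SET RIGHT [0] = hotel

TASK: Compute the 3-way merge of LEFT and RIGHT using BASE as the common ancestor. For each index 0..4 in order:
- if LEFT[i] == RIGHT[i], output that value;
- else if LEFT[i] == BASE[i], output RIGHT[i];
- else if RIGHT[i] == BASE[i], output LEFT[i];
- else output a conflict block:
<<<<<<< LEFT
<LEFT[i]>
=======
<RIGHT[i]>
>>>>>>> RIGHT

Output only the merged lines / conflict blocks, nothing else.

Final LEFT:  [foxtrot, echo, golf, foxtrot, foxtrot]
Final RIGHT: [hotel, echo, charlie, delta, delta]
i=0: L=foxtrot, R=hotel=BASE -> take LEFT -> foxtrot
i=1: L=echo R=echo -> agree -> echo
i=2: L=golf, R=charlie=BASE -> take LEFT -> golf
i=3: BASE=hotel L=foxtrot R=delta all differ -> CONFLICT
i=4: L=foxtrot=BASE, R=delta -> take RIGHT -> delta

Answer: foxtrot
echo
golf
<<<<<<< LEFT
foxtrot
=======
delta
>>>>>>> RIGHT
delta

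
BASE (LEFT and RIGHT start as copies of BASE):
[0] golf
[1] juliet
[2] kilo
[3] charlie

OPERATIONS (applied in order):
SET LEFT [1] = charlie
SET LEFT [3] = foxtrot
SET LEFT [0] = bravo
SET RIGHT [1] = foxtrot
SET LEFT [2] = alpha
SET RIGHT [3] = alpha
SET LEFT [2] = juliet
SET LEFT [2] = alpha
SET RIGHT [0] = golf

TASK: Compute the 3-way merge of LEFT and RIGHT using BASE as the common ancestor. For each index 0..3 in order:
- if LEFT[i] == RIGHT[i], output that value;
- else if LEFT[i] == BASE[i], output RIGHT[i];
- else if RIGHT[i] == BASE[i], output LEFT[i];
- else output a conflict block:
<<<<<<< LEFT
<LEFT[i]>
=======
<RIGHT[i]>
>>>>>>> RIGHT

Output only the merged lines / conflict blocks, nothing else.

Final LEFT:  [bravo, charlie, alpha, foxtrot]
Final RIGHT: [golf, foxtrot, kilo, alpha]
i=0: L=bravo, R=golf=BASE -> take LEFT -> bravo
i=1: BASE=juliet L=charlie R=foxtrot all differ -> CONFLICT
i=2: L=alpha, R=kilo=BASE -> take LEFT -> alpha
i=3: BASE=charlie L=foxtrot R=alpha all differ -> CONFLICT

Answer: bravo
<<<<<<< LEFT
charlie
=======
foxtrot
>>>>>>> RIGHT
alpha
<<<<<<< LEFT
foxtrot
=======
alpha
>>>>>>> RIGHT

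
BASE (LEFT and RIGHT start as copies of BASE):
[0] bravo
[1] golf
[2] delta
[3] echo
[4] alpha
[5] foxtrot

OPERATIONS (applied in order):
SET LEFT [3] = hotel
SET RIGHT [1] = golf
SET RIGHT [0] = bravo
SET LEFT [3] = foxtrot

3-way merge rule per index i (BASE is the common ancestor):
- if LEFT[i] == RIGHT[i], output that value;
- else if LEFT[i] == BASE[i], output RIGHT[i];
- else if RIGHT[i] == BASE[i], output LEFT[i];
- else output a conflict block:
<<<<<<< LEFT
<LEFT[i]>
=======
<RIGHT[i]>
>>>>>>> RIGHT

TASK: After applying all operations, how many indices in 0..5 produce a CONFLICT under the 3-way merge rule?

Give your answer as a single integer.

Answer: 0

Derivation:
Final LEFT:  [bravo, golf, delta, foxtrot, alpha, foxtrot]
Final RIGHT: [bravo, golf, delta, echo, alpha, foxtrot]
i=0: L=bravo R=bravo -> agree -> bravo
i=1: L=golf R=golf -> agree -> golf
i=2: L=delta R=delta -> agree -> delta
i=3: L=foxtrot, R=echo=BASE -> take LEFT -> foxtrot
i=4: L=alpha R=alpha -> agree -> alpha
i=5: L=foxtrot R=foxtrot -> agree -> foxtrot
Conflict count: 0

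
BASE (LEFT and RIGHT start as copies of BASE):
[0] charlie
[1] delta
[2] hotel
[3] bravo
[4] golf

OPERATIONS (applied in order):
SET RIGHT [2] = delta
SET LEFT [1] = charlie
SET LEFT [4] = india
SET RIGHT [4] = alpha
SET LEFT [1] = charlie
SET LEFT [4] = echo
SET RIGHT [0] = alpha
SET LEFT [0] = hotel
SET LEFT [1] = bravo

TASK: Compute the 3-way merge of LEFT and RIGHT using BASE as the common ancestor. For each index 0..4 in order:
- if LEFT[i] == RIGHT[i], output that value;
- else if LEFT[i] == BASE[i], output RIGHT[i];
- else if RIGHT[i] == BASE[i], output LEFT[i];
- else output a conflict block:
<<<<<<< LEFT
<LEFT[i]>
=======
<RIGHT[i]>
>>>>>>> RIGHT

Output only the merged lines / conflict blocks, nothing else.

Answer: <<<<<<< LEFT
hotel
=======
alpha
>>>>>>> RIGHT
bravo
delta
bravo
<<<<<<< LEFT
echo
=======
alpha
>>>>>>> RIGHT

Derivation:
Final LEFT:  [hotel, bravo, hotel, bravo, echo]
Final RIGHT: [alpha, delta, delta, bravo, alpha]
i=0: BASE=charlie L=hotel R=alpha all differ -> CONFLICT
i=1: L=bravo, R=delta=BASE -> take LEFT -> bravo
i=2: L=hotel=BASE, R=delta -> take RIGHT -> delta
i=3: L=bravo R=bravo -> agree -> bravo
i=4: BASE=golf L=echo R=alpha all differ -> CONFLICT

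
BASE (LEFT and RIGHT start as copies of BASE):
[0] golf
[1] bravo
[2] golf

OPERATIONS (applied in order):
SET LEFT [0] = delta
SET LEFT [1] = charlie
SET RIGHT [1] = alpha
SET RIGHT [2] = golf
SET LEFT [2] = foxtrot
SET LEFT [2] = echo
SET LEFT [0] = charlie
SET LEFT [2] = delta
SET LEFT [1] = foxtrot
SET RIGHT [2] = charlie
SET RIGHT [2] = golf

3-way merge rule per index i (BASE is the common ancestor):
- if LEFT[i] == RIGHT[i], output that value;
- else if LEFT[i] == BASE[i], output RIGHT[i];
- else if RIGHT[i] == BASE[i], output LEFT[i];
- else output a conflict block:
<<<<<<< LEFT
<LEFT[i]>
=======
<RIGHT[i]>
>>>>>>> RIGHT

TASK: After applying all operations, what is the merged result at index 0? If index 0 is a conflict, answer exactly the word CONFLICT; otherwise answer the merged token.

Final LEFT:  [charlie, foxtrot, delta]
Final RIGHT: [golf, alpha, golf]
i=0: L=charlie, R=golf=BASE -> take LEFT -> charlie
i=1: BASE=bravo L=foxtrot R=alpha all differ -> CONFLICT
i=2: L=delta, R=golf=BASE -> take LEFT -> delta
Index 0 -> charlie

Answer: charlie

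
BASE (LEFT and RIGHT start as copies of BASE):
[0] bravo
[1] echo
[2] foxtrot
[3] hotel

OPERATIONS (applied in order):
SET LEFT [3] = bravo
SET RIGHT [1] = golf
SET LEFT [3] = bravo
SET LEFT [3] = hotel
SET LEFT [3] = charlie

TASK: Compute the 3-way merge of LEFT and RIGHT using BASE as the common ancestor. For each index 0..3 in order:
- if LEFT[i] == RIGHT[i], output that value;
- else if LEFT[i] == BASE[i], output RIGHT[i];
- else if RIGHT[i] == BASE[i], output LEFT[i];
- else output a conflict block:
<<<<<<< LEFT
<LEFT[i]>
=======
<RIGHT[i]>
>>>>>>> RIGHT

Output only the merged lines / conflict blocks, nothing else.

Answer: bravo
golf
foxtrot
charlie

Derivation:
Final LEFT:  [bravo, echo, foxtrot, charlie]
Final RIGHT: [bravo, golf, foxtrot, hotel]
i=0: L=bravo R=bravo -> agree -> bravo
i=1: L=echo=BASE, R=golf -> take RIGHT -> golf
i=2: L=foxtrot R=foxtrot -> agree -> foxtrot
i=3: L=charlie, R=hotel=BASE -> take LEFT -> charlie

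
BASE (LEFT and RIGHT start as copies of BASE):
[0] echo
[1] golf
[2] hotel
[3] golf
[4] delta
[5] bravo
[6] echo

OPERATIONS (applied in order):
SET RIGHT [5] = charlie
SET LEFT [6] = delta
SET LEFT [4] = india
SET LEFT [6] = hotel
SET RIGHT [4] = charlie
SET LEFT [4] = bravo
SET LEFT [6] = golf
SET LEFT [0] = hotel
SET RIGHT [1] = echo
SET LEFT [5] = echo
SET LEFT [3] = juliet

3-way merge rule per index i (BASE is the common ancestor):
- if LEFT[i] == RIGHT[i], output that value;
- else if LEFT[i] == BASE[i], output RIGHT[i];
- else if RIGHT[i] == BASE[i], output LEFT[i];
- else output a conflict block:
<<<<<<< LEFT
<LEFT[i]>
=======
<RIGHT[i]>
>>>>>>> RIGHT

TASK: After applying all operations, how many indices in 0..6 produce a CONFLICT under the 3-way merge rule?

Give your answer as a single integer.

Final LEFT:  [hotel, golf, hotel, juliet, bravo, echo, golf]
Final RIGHT: [echo, echo, hotel, golf, charlie, charlie, echo]
i=0: L=hotel, R=echo=BASE -> take LEFT -> hotel
i=1: L=golf=BASE, R=echo -> take RIGHT -> echo
i=2: L=hotel R=hotel -> agree -> hotel
i=3: L=juliet, R=golf=BASE -> take LEFT -> juliet
i=4: BASE=delta L=bravo R=charlie all differ -> CONFLICT
i=5: BASE=bravo L=echo R=charlie all differ -> CONFLICT
i=6: L=golf, R=echo=BASE -> take LEFT -> golf
Conflict count: 2

Answer: 2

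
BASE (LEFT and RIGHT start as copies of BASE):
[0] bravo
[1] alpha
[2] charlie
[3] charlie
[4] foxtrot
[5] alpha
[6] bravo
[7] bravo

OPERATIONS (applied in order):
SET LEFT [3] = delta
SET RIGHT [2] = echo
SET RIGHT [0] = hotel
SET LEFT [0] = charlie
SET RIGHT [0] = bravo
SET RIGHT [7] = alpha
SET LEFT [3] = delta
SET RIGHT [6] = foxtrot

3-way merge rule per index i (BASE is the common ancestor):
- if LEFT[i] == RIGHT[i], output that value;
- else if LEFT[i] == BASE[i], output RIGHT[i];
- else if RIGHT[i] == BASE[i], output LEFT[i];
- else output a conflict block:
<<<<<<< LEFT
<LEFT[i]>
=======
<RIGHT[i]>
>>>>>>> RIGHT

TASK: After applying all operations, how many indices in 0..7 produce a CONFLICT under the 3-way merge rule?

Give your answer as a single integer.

Final LEFT:  [charlie, alpha, charlie, delta, foxtrot, alpha, bravo, bravo]
Final RIGHT: [bravo, alpha, echo, charlie, foxtrot, alpha, foxtrot, alpha]
i=0: L=charlie, R=bravo=BASE -> take LEFT -> charlie
i=1: L=alpha R=alpha -> agree -> alpha
i=2: L=charlie=BASE, R=echo -> take RIGHT -> echo
i=3: L=delta, R=charlie=BASE -> take LEFT -> delta
i=4: L=foxtrot R=foxtrot -> agree -> foxtrot
i=5: L=alpha R=alpha -> agree -> alpha
i=6: L=bravo=BASE, R=foxtrot -> take RIGHT -> foxtrot
i=7: L=bravo=BASE, R=alpha -> take RIGHT -> alpha
Conflict count: 0

Answer: 0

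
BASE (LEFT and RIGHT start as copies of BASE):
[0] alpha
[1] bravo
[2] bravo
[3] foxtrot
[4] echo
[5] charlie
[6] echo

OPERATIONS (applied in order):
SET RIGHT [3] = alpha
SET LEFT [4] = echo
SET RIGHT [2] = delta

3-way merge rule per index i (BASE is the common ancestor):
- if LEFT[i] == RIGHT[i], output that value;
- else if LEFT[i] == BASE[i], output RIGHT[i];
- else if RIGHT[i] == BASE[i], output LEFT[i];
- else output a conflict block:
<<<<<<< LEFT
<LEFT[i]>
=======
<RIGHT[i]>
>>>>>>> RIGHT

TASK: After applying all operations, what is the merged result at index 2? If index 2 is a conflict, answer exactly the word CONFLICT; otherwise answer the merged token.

Final LEFT:  [alpha, bravo, bravo, foxtrot, echo, charlie, echo]
Final RIGHT: [alpha, bravo, delta, alpha, echo, charlie, echo]
i=0: L=alpha R=alpha -> agree -> alpha
i=1: L=bravo R=bravo -> agree -> bravo
i=2: L=bravo=BASE, R=delta -> take RIGHT -> delta
i=3: L=foxtrot=BASE, R=alpha -> take RIGHT -> alpha
i=4: L=echo R=echo -> agree -> echo
i=5: L=charlie R=charlie -> agree -> charlie
i=6: L=echo R=echo -> agree -> echo
Index 2 -> delta

Answer: delta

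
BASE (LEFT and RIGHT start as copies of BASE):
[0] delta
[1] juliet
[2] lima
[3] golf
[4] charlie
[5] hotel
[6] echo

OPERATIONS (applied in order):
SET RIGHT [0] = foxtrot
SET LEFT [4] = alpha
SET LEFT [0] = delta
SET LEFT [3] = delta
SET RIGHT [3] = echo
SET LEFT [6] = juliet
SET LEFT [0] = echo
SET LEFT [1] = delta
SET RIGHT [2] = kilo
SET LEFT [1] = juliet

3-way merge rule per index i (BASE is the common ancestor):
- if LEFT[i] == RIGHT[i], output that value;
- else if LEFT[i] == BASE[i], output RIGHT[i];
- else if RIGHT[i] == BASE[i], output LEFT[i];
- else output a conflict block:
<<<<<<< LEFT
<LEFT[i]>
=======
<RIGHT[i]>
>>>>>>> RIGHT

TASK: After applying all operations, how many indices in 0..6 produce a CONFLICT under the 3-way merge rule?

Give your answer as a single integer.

Answer: 2

Derivation:
Final LEFT:  [echo, juliet, lima, delta, alpha, hotel, juliet]
Final RIGHT: [foxtrot, juliet, kilo, echo, charlie, hotel, echo]
i=0: BASE=delta L=echo R=foxtrot all differ -> CONFLICT
i=1: L=juliet R=juliet -> agree -> juliet
i=2: L=lima=BASE, R=kilo -> take RIGHT -> kilo
i=3: BASE=golf L=delta R=echo all differ -> CONFLICT
i=4: L=alpha, R=charlie=BASE -> take LEFT -> alpha
i=5: L=hotel R=hotel -> agree -> hotel
i=6: L=juliet, R=echo=BASE -> take LEFT -> juliet
Conflict count: 2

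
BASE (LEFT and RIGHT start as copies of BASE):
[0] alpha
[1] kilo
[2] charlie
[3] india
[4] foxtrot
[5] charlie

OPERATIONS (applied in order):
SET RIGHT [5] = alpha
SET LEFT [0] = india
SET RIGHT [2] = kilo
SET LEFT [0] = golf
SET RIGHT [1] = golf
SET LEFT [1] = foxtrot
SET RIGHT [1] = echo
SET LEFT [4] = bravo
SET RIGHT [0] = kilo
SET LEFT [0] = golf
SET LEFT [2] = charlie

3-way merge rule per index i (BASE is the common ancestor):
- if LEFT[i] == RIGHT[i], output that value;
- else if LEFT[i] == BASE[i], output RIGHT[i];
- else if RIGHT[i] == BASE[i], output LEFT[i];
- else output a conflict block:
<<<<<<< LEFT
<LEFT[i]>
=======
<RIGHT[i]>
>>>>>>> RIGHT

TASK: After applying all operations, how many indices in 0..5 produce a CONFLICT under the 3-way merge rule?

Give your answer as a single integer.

Final LEFT:  [golf, foxtrot, charlie, india, bravo, charlie]
Final RIGHT: [kilo, echo, kilo, india, foxtrot, alpha]
i=0: BASE=alpha L=golf R=kilo all differ -> CONFLICT
i=1: BASE=kilo L=foxtrot R=echo all differ -> CONFLICT
i=2: L=charlie=BASE, R=kilo -> take RIGHT -> kilo
i=3: L=india R=india -> agree -> india
i=4: L=bravo, R=foxtrot=BASE -> take LEFT -> bravo
i=5: L=charlie=BASE, R=alpha -> take RIGHT -> alpha
Conflict count: 2

Answer: 2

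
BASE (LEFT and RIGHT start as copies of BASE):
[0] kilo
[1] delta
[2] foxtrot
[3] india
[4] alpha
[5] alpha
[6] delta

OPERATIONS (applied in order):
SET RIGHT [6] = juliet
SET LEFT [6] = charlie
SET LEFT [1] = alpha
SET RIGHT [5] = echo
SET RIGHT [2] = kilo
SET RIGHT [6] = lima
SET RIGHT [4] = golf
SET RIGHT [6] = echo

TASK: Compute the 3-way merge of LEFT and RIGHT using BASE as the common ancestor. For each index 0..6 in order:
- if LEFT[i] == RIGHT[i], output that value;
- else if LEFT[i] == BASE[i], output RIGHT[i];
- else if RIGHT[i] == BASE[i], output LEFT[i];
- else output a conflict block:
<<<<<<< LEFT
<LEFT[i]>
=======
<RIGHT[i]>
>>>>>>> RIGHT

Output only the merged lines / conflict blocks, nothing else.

Answer: kilo
alpha
kilo
india
golf
echo
<<<<<<< LEFT
charlie
=======
echo
>>>>>>> RIGHT

Derivation:
Final LEFT:  [kilo, alpha, foxtrot, india, alpha, alpha, charlie]
Final RIGHT: [kilo, delta, kilo, india, golf, echo, echo]
i=0: L=kilo R=kilo -> agree -> kilo
i=1: L=alpha, R=delta=BASE -> take LEFT -> alpha
i=2: L=foxtrot=BASE, R=kilo -> take RIGHT -> kilo
i=3: L=india R=india -> agree -> india
i=4: L=alpha=BASE, R=golf -> take RIGHT -> golf
i=5: L=alpha=BASE, R=echo -> take RIGHT -> echo
i=6: BASE=delta L=charlie R=echo all differ -> CONFLICT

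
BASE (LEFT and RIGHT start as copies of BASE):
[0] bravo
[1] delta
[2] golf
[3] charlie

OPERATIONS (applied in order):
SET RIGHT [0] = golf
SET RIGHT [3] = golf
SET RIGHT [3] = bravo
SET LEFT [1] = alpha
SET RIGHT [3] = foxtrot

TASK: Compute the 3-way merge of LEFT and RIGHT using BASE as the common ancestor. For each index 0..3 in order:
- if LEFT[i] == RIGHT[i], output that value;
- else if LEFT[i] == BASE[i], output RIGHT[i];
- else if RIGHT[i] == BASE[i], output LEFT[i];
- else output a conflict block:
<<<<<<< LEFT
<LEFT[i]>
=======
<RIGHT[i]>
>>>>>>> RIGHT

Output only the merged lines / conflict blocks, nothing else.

Answer: golf
alpha
golf
foxtrot

Derivation:
Final LEFT:  [bravo, alpha, golf, charlie]
Final RIGHT: [golf, delta, golf, foxtrot]
i=0: L=bravo=BASE, R=golf -> take RIGHT -> golf
i=1: L=alpha, R=delta=BASE -> take LEFT -> alpha
i=2: L=golf R=golf -> agree -> golf
i=3: L=charlie=BASE, R=foxtrot -> take RIGHT -> foxtrot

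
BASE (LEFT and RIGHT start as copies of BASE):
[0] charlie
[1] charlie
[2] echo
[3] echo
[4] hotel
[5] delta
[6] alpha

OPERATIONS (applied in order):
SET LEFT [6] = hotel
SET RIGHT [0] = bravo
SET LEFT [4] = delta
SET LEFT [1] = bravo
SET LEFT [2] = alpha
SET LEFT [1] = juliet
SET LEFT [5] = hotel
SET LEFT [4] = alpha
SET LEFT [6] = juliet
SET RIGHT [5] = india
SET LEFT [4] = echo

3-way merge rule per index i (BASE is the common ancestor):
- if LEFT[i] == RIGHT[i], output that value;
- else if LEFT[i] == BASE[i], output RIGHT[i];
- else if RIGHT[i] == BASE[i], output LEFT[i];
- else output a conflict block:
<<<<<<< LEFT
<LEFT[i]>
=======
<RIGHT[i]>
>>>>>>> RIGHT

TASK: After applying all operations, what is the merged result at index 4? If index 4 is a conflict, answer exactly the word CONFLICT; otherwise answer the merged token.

Final LEFT:  [charlie, juliet, alpha, echo, echo, hotel, juliet]
Final RIGHT: [bravo, charlie, echo, echo, hotel, india, alpha]
i=0: L=charlie=BASE, R=bravo -> take RIGHT -> bravo
i=1: L=juliet, R=charlie=BASE -> take LEFT -> juliet
i=2: L=alpha, R=echo=BASE -> take LEFT -> alpha
i=3: L=echo R=echo -> agree -> echo
i=4: L=echo, R=hotel=BASE -> take LEFT -> echo
i=5: BASE=delta L=hotel R=india all differ -> CONFLICT
i=6: L=juliet, R=alpha=BASE -> take LEFT -> juliet
Index 4 -> echo

Answer: echo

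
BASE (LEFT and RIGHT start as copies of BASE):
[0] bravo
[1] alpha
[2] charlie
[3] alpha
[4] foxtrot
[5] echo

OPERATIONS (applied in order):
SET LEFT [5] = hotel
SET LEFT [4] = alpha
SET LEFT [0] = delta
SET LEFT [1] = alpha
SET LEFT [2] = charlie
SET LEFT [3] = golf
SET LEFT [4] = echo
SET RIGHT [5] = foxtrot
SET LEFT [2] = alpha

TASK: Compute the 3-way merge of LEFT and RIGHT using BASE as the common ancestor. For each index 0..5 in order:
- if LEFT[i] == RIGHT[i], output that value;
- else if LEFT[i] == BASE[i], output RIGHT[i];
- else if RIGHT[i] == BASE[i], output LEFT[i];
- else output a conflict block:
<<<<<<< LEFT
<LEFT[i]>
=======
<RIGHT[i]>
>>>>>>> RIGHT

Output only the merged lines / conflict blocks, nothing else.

Final LEFT:  [delta, alpha, alpha, golf, echo, hotel]
Final RIGHT: [bravo, alpha, charlie, alpha, foxtrot, foxtrot]
i=0: L=delta, R=bravo=BASE -> take LEFT -> delta
i=1: L=alpha R=alpha -> agree -> alpha
i=2: L=alpha, R=charlie=BASE -> take LEFT -> alpha
i=3: L=golf, R=alpha=BASE -> take LEFT -> golf
i=4: L=echo, R=foxtrot=BASE -> take LEFT -> echo
i=5: BASE=echo L=hotel R=foxtrot all differ -> CONFLICT

Answer: delta
alpha
alpha
golf
echo
<<<<<<< LEFT
hotel
=======
foxtrot
>>>>>>> RIGHT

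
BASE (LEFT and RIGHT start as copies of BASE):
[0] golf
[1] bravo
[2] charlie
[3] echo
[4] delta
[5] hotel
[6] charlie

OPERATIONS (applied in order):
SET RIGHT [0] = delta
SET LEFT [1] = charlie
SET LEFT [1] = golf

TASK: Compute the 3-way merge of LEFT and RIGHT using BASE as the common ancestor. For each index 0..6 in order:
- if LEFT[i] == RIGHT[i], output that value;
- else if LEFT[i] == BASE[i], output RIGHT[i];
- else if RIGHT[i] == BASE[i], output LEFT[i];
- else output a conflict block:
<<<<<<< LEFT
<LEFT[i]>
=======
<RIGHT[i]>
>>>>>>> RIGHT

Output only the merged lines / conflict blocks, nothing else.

Final LEFT:  [golf, golf, charlie, echo, delta, hotel, charlie]
Final RIGHT: [delta, bravo, charlie, echo, delta, hotel, charlie]
i=0: L=golf=BASE, R=delta -> take RIGHT -> delta
i=1: L=golf, R=bravo=BASE -> take LEFT -> golf
i=2: L=charlie R=charlie -> agree -> charlie
i=3: L=echo R=echo -> agree -> echo
i=4: L=delta R=delta -> agree -> delta
i=5: L=hotel R=hotel -> agree -> hotel
i=6: L=charlie R=charlie -> agree -> charlie

Answer: delta
golf
charlie
echo
delta
hotel
charlie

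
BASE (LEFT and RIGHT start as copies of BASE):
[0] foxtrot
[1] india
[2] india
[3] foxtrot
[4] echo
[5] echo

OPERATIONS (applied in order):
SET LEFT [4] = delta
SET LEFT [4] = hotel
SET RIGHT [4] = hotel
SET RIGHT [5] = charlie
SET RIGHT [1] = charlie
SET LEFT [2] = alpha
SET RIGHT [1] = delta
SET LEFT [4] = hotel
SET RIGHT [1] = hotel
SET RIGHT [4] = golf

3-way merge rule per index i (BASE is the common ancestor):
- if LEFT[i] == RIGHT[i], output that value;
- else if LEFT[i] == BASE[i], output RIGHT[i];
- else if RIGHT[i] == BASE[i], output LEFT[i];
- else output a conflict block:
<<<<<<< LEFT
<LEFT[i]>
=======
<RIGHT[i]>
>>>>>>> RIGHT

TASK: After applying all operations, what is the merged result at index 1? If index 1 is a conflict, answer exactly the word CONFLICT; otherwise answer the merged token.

Final LEFT:  [foxtrot, india, alpha, foxtrot, hotel, echo]
Final RIGHT: [foxtrot, hotel, india, foxtrot, golf, charlie]
i=0: L=foxtrot R=foxtrot -> agree -> foxtrot
i=1: L=india=BASE, R=hotel -> take RIGHT -> hotel
i=2: L=alpha, R=india=BASE -> take LEFT -> alpha
i=3: L=foxtrot R=foxtrot -> agree -> foxtrot
i=4: BASE=echo L=hotel R=golf all differ -> CONFLICT
i=5: L=echo=BASE, R=charlie -> take RIGHT -> charlie
Index 1 -> hotel

Answer: hotel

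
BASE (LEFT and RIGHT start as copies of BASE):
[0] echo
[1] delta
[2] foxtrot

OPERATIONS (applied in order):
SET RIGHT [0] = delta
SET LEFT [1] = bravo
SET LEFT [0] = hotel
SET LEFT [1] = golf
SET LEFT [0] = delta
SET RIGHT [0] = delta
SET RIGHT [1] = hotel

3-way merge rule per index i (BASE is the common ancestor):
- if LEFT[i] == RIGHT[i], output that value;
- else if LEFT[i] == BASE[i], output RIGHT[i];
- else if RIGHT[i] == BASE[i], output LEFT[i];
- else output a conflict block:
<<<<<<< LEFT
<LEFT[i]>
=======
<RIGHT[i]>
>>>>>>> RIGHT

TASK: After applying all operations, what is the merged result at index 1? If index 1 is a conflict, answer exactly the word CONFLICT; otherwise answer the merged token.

Answer: CONFLICT

Derivation:
Final LEFT:  [delta, golf, foxtrot]
Final RIGHT: [delta, hotel, foxtrot]
i=0: L=delta R=delta -> agree -> delta
i=1: BASE=delta L=golf R=hotel all differ -> CONFLICT
i=2: L=foxtrot R=foxtrot -> agree -> foxtrot
Index 1 -> CONFLICT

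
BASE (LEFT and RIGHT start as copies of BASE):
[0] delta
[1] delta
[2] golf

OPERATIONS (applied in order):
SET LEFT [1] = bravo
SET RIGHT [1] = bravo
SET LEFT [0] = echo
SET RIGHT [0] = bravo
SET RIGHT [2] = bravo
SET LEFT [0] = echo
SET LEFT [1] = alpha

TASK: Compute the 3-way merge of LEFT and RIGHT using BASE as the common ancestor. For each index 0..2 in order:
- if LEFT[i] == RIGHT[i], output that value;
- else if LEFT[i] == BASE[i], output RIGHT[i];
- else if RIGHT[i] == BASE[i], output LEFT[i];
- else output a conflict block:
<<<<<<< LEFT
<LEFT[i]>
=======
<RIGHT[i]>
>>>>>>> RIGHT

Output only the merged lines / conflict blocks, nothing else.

Final LEFT:  [echo, alpha, golf]
Final RIGHT: [bravo, bravo, bravo]
i=0: BASE=delta L=echo R=bravo all differ -> CONFLICT
i=1: BASE=delta L=alpha R=bravo all differ -> CONFLICT
i=2: L=golf=BASE, R=bravo -> take RIGHT -> bravo

Answer: <<<<<<< LEFT
echo
=======
bravo
>>>>>>> RIGHT
<<<<<<< LEFT
alpha
=======
bravo
>>>>>>> RIGHT
bravo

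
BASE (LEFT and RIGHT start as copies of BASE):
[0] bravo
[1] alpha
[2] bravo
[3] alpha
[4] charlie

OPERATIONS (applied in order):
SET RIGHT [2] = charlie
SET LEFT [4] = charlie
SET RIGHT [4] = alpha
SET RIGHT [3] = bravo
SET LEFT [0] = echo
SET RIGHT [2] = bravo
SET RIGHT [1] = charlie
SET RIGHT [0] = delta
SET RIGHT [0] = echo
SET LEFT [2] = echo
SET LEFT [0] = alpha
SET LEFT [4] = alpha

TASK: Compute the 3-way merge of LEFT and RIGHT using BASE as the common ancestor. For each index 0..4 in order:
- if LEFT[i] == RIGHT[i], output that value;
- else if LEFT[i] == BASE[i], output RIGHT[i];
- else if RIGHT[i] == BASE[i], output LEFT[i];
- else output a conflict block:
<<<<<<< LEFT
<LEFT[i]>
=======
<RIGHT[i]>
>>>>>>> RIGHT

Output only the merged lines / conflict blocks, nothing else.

Answer: <<<<<<< LEFT
alpha
=======
echo
>>>>>>> RIGHT
charlie
echo
bravo
alpha

Derivation:
Final LEFT:  [alpha, alpha, echo, alpha, alpha]
Final RIGHT: [echo, charlie, bravo, bravo, alpha]
i=0: BASE=bravo L=alpha R=echo all differ -> CONFLICT
i=1: L=alpha=BASE, R=charlie -> take RIGHT -> charlie
i=2: L=echo, R=bravo=BASE -> take LEFT -> echo
i=3: L=alpha=BASE, R=bravo -> take RIGHT -> bravo
i=4: L=alpha R=alpha -> agree -> alpha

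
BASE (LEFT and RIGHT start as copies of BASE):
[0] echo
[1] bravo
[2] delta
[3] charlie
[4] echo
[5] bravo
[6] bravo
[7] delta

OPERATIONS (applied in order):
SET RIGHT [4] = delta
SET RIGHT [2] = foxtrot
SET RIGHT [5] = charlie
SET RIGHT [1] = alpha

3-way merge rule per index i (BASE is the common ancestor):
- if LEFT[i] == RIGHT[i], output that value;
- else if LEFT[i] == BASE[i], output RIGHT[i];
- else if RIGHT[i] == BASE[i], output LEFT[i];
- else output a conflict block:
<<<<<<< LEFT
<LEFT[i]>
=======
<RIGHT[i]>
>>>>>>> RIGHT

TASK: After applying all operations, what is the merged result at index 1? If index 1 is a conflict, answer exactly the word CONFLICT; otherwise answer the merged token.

Answer: alpha

Derivation:
Final LEFT:  [echo, bravo, delta, charlie, echo, bravo, bravo, delta]
Final RIGHT: [echo, alpha, foxtrot, charlie, delta, charlie, bravo, delta]
i=0: L=echo R=echo -> agree -> echo
i=1: L=bravo=BASE, R=alpha -> take RIGHT -> alpha
i=2: L=delta=BASE, R=foxtrot -> take RIGHT -> foxtrot
i=3: L=charlie R=charlie -> agree -> charlie
i=4: L=echo=BASE, R=delta -> take RIGHT -> delta
i=5: L=bravo=BASE, R=charlie -> take RIGHT -> charlie
i=6: L=bravo R=bravo -> agree -> bravo
i=7: L=delta R=delta -> agree -> delta
Index 1 -> alpha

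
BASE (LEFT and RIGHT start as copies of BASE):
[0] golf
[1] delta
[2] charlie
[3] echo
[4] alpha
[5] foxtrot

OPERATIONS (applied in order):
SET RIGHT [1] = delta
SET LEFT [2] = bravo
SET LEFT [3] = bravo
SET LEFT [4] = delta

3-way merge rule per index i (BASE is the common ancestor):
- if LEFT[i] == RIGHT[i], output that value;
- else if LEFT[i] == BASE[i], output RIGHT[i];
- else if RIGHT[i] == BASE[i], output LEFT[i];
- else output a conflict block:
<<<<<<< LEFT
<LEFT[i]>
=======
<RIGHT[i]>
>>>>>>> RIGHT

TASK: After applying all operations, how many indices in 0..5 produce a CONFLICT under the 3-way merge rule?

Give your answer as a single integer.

Final LEFT:  [golf, delta, bravo, bravo, delta, foxtrot]
Final RIGHT: [golf, delta, charlie, echo, alpha, foxtrot]
i=0: L=golf R=golf -> agree -> golf
i=1: L=delta R=delta -> agree -> delta
i=2: L=bravo, R=charlie=BASE -> take LEFT -> bravo
i=3: L=bravo, R=echo=BASE -> take LEFT -> bravo
i=4: L=delta, R=alpha=BASE -> take LEFT -> delta
i=5: L=foxtrot R=foxtrot -> agree -> foxtrot
Conflict count: 0

Answer: 0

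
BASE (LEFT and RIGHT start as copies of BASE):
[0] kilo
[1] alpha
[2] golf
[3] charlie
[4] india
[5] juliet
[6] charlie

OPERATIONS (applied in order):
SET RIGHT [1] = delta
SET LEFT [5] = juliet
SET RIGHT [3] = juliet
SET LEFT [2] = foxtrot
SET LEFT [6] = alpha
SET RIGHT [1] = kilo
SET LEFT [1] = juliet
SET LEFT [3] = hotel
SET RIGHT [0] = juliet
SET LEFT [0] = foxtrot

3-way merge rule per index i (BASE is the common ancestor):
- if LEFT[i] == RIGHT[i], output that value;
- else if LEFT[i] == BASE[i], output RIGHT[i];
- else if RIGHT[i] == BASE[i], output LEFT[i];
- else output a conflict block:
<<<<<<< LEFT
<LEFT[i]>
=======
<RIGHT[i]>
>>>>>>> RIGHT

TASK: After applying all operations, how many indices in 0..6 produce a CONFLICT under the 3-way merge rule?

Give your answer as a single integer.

Answer: 3

Derivation:
Final LEFT:  [foxtrot, juliet, foxtrot, hotel, india, juliet, alpha]
Final RIGHT: [juliet, kilo, golf, juliet, india, juliet, charlie]
i=0: BASE=kilo L=foxtrot R=juliet all differ -> CONFLICT
i=1: BASE=alpha L=juliet R=kilo all differ -> CONFLICT
i=2: L=foxtrot, R=golf=BASE -> take LEFT -> foxtrot
i=3: BASE=charlie L=hotel R=juliet all differ -> CONFLICT
i=4: L=india R=india -> agree -> india
i=5: L=juliet R=juliet -> agree -> juliet
i=6: L=alpha, R=charlie=BASE -> take LEFT -> alpha
Conflict count: 3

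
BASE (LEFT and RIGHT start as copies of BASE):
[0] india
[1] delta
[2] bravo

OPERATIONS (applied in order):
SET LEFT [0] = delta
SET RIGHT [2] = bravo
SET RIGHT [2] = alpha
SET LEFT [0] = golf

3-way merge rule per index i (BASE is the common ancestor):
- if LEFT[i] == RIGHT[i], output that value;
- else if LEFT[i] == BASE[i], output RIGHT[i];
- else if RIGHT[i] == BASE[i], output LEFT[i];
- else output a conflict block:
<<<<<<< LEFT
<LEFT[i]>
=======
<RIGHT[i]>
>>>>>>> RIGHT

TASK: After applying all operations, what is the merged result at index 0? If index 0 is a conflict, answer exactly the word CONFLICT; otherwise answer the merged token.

Final LEFT:  [golf, delta, bravo]
Final RIGHT: [india, delta, alpha]
i=0: L=golf, R=india=BASE -> take LEFT -> golf
i=1: L=delta R=delta -> agree -> delta
i=2: L=bravo=BASE, R=alpha -> take RIGHT -> alpha
Index 0 -> golf

Answer: golf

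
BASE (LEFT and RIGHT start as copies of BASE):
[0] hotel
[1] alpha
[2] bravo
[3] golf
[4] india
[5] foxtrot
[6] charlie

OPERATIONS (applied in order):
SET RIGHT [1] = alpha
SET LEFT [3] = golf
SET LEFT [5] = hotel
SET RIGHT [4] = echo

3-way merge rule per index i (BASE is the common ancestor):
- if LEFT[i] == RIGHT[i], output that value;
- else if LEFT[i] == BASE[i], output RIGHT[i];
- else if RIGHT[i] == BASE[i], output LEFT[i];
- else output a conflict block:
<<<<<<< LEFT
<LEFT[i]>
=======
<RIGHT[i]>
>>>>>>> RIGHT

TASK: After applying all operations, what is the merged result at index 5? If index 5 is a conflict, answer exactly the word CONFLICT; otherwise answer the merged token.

Final LEFT:  [hotel, alpha, bravo, golf, india, hotel, charlie]
Final RIGHT: [hotel, alpha, bravo, golf, echo, foxtrot, charlie]
i=0: L=hotel R=hotel -> agree -> hotel
i=1: L=alpha R=alpha -> agree -> alpha
i=2: L=bravo R=bravo -> agree -> bravo
i=3: L=golf R=golf -> agree -> golf
i=4: L=india=BASE, R=echo -> take RIGHT -> echo
i=5: L=hotel, R=foxtrot=BASE -> take LEFT -> hotel
i=6: L=charlie R=charlie -> agree -> charlie
Index 5 -> hotel

Answer: hotel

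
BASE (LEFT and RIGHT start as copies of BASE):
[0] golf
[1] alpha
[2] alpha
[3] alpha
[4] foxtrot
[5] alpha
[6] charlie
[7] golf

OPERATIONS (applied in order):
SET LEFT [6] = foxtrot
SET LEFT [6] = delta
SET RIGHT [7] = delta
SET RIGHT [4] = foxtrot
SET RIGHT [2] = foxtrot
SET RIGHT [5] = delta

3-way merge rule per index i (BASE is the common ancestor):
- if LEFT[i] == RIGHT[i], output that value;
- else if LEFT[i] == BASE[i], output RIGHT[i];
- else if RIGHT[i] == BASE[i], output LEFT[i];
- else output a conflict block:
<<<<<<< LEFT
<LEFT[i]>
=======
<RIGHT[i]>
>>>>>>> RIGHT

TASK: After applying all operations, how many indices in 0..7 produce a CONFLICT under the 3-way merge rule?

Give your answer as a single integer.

Final LEFT:  [golf, alpha, alpha, alpha, foxtrot, alpha, delta, golf]
Final RIGHT: [golf, alpha, foxtrot, alpha, foxtrot, delta, charlie, delta]
i=0: L=golf R=golf -> agree -> golf
i=1: L=alpha R=alpha -> agree -> alpha
i=2: L=alpha=BASE, R=foxtrot -> take RIGHT -> foxtrot
i=3: L=alpha R=alpha -> agree -> alpha
i=4: L=foxtrot R=foxtrot -> agree -> foxtrot
i=5: L=alpha=BASE, R=delta -> take RIGHT -> delta
i=6: L=delta, R=charlie=BASE -> take LEFT -> delta
i=7: L=golf=BASE, R=delta -> take RIGHT -> delta
Conflict count: 0

Answer: 0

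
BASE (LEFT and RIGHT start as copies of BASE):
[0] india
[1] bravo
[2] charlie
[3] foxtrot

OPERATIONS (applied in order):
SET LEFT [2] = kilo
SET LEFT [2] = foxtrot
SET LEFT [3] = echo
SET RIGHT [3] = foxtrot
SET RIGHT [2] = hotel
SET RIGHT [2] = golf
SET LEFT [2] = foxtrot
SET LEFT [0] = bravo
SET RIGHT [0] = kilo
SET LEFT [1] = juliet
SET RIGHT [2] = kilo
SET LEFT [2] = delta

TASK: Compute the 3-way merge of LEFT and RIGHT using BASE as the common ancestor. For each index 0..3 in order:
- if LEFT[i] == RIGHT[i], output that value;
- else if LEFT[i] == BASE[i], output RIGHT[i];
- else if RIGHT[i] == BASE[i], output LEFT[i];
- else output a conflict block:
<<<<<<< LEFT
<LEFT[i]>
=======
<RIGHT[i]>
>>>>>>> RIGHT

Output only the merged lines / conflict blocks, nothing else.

Answer: <<<<<<< LEFT
bravo
=======
kilo
>>>>>>> RIGHT
juliet
<<<<<<< LEFT
delta
=======
kilo
>>>>>>> RIGHT
echo

Derivation:
Final LEFT:  [bravo, juliet, delta, echo]
Final RIGHT: [kilo, bravo, kilo, foxtrot]
i=0: BASE=india L=bravo R=kilo all differ -> CONFLICT
i=1: L=juliet, R=bravo=BASE -> take LEFT -> juliet
i=2: BASE=charlie L=delta R=kilo all differ -> CONFLICT
i=3: L=echo, R=foxtrot=BASE -> take LEFT -> echo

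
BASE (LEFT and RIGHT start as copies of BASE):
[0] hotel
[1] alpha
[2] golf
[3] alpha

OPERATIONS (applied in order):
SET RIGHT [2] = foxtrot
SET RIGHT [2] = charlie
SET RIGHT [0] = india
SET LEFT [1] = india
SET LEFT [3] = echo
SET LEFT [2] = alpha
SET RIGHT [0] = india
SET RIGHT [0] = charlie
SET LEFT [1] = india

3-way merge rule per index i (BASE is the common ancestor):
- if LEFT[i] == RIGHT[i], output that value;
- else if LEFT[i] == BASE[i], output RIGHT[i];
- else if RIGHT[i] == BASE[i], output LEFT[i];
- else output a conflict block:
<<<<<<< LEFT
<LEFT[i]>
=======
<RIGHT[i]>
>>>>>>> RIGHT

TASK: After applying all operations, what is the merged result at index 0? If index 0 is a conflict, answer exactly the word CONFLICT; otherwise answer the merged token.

Answer: charlie

Derivation:
Final LEFT:  [hotel, india, alpha, echo]
Final RIGHT: [charlie, alpha, charlie, alpha]
i=0: L=hotel=BASE, R=charlie -> take RIGHT -> charlie
i=1: L=india, R=alpha=BASE -> take LEFT -> india
i=2: BASE=golf L=alpha R=charlie all differ -> CONFLICT
i=3: L=echo, R=alpha=BASE -> take LEFT -> echo
Index 0 -> charlie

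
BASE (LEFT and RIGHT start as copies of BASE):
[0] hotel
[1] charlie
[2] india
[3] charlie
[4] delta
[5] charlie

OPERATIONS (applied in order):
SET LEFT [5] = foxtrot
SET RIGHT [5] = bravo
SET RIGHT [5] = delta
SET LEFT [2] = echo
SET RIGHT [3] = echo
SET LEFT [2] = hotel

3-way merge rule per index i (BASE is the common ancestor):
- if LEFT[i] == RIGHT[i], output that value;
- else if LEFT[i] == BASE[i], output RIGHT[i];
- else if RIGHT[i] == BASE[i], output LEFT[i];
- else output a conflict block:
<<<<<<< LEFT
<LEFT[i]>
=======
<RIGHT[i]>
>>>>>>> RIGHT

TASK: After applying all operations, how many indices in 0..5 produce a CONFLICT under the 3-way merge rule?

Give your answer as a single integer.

Final LEFT:  [hotel, charlie, hotel, charlie, delta, foxtrot]
Final RIGHT: [hotel, charlie, india, echo, delta, delta]
i=0: L=hotel R=hotel -> agree -> hotel
i=1: L=charlie R=charlie -> agree -> charlie
i=2: L=hotel, R=india=BASE -> take LEFT -> hotel
i=3: L=charlie=BASE, R=echo -> take RIGHT -> echo
i=4: L=delta R=delta -> agree -> delta
i=5: BASE=charlie L=foxtrot R=delta all differ -> CONFLICT
Conflict count: 1

Answer: 1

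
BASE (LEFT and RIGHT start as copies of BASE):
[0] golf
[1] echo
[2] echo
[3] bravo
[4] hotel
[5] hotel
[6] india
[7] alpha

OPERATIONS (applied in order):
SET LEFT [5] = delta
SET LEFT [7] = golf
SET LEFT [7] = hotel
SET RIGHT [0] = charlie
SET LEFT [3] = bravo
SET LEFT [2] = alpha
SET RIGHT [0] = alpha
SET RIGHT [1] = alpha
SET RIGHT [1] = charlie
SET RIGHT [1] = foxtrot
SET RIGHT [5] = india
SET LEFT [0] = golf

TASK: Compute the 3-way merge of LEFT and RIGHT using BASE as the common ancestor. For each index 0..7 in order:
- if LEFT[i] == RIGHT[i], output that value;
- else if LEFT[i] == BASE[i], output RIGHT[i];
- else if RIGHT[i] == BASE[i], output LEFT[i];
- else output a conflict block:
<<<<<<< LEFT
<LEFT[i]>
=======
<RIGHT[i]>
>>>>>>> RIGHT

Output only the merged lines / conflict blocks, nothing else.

Final LEFT:  [golf, echo, alpha, bravo, hotel, delta, india, hotel]
Final RIGHT: [alpha, foxtrot, echo, bravo, hotel, india, india, alpha]
i=0: L=golf=BASE, R=alpha -> take RIGHT -> alpha
i=1: L=echo=BASE, R=foxtrot -> take RIGHT -> foxtrot
i=2: L=alpha, R=echo=BASE -> take LEFT -> alpha
i=3: L=bravo R=bravo -> agree -> bravo
i=4: L=hotel R=hotel -> agree -> hotel
i=5: BASE=hotel L=delta R=india all differ -> CONFLICT
i=6: L=india R=india -> agree -> india
i=7: L=hotel, R=alpha=BASE -> take LEFT -> hotel

Answer: alpha
foxtrot
alpha
bravo
hotel
<<<<<<< LEFT
delta
=======
india
>>>>>>> RIGHT
india
hotel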